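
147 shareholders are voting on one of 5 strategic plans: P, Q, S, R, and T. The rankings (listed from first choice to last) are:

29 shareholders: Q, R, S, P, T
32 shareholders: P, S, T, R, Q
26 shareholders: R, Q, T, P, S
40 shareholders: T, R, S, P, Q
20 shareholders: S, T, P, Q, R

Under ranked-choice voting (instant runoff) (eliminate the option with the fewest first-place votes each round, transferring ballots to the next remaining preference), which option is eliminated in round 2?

Round 1: P 32, Q 29, S 20, R 26, T 40. Eliminate S.
Round 2: P 32, Q 29, R 26, T 60. Eliminate R.

R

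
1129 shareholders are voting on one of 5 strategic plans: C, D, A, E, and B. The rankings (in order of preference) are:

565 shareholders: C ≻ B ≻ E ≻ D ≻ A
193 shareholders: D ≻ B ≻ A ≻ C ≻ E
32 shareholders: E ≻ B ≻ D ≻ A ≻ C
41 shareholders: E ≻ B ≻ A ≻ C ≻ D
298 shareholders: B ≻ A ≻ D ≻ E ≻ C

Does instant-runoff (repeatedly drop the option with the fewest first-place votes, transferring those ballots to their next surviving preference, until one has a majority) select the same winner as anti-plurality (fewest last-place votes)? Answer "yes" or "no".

Instant-runoff — R1 C 565, D 193, A 0, E 73, B 298 (C winner). Winner: C.
Anti-plurality — last-place votes: C 330, D 41, A 565, E 193, B 0. Winner: B.
The two methods disagree.

no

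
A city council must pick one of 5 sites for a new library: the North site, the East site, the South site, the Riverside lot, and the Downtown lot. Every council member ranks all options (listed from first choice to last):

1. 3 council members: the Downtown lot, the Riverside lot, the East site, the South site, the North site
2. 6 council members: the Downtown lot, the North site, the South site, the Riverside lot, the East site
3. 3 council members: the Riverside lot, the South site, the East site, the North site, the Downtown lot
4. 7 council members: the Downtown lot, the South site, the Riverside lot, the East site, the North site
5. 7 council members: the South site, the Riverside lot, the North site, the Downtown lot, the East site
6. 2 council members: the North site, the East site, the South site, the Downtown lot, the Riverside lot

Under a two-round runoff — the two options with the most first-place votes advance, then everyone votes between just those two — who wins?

Round 1 first-place votes: the North site 2, the East site 0, the South site 7, the Riverside lot 3, the Downtown lot 16.
the Downtown lot and the South site advance.
Runoff: the Downtown lot is preferred to the South site by 16 voters; the South site by 12.
the Downtown lot wins the runoff.

the Downtown lot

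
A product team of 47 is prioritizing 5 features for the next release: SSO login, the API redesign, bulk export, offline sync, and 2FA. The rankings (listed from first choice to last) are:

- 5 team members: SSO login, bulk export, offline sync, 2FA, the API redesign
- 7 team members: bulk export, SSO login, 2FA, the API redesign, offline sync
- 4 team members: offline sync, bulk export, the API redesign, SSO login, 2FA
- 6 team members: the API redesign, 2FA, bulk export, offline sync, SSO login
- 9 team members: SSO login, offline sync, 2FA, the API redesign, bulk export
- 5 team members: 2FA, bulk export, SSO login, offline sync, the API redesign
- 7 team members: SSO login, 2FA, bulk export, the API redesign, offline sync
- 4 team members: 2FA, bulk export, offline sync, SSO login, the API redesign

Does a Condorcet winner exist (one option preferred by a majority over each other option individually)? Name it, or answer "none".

none

Checking pairwise contests:
bulk export beats SSO login 26–21.
SSO login beats the API redesign 37–10.
2FA beats bulk export 31–16.
SSO login beats offline sync 33–14.
SSO login beats 2FA 32–15.
Every option loses at least one head-to-head, so there is no Condorcet winner.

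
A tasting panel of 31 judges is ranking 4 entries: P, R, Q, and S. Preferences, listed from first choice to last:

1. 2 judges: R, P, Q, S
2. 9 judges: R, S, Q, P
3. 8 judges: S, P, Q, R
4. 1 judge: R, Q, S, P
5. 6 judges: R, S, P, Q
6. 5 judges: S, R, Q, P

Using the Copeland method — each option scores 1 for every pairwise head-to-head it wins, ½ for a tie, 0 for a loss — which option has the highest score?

R

P: beats Q; loses to R and S → score 1.
R: beats P, Q, and S → score 3.
Q: loses to P, R, and S → score 0.
S: beats P and Q; loses to R → score 2.
R has the best pairwise record.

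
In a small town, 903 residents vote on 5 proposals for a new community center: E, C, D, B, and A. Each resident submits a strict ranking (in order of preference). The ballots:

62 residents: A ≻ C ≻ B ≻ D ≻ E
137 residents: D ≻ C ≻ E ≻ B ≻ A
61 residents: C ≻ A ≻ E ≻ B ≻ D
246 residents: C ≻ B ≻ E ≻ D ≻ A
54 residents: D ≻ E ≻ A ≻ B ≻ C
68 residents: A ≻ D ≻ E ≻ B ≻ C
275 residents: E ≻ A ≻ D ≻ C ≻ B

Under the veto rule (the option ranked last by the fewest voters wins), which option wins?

D

Last-place votes: E 62, C 122, D 61, B 275, A 383.
D is ranked last by the fewest voters, so D wins.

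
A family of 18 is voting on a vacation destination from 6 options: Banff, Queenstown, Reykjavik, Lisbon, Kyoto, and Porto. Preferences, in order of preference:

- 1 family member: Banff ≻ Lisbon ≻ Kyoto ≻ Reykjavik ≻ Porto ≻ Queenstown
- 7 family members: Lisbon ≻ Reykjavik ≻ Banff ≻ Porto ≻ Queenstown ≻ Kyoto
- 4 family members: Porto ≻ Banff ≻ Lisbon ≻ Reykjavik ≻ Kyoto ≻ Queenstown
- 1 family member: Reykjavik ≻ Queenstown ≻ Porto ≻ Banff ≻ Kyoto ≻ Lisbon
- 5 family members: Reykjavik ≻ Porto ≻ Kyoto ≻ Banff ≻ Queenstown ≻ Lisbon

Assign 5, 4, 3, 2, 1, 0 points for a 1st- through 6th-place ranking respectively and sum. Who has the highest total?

Banff: 1·5 + 7·3 + 4·4 + 1·2 + 5·2 = 54
Queenstown: 1·0 + 7·1 + 4·0 + 1·4 + 5·1 = 16
Reykjavik: 1·2 + 7·4 + 4·2 + 1·5 + 5·5 = 68
Lisbon: 1·4 + 7·5 + 4·3 + 1·0 + 5·0 = 51
Kyoto: 1·3 + 7·0 + 4·1 + 1·1 + 5·3 = 23
Porto: 1·1 + 7·2 + 4·5 + 1·3 + 5·4 = 58
Reykjavik has the highest Borda score (68).

Reykjavik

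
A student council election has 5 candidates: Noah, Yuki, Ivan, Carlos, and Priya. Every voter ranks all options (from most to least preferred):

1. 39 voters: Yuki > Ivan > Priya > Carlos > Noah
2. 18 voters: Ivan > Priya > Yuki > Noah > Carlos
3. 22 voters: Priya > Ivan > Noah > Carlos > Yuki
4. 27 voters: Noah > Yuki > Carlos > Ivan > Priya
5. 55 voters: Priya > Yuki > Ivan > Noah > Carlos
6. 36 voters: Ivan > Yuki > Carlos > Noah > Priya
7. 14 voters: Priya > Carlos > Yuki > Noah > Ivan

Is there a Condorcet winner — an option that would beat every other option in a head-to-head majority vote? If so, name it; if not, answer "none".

none

Checking pairwise contests:
Yuki beats Noah 162–49.
Priya beats Yuki 109–102.
Yuki beats Ivan 135–76.
Noah beats Carlos 122–89.
Ivan beats Priya 120–91.
Every option loses at least one head-to-head, so there is no Condorcet winner.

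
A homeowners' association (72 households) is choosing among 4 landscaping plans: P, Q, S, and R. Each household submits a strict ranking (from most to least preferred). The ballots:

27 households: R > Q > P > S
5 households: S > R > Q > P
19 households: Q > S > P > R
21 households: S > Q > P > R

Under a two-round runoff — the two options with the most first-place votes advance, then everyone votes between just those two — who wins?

S

Round 1 first-place votes: P 0, Q 19, S 26, R 27.
R and S advance.
Runoff: R is preferred to S by 27 voters; S by 45.
S wins the runoff.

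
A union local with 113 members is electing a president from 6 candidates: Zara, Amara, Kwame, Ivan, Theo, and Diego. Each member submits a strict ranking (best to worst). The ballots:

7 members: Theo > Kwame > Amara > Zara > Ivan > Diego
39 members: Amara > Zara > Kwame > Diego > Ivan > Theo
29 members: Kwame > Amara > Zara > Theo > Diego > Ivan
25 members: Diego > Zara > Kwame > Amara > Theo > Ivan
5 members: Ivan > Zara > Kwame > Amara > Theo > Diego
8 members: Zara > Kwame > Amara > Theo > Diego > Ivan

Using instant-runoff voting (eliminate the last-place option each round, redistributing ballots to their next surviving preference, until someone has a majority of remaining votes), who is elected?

Kwame

Round 1: Zara 8, Amara 39, Kwame 29, Ivan 5, Theo 7, Diego 25. Eliminate Ivan.
Round 2: Zara 13, Amara 39, Kwame 29, Theo 7, Diego 25. Eliminate Theo.
Round 3: Zara 13, Amara 39, Kwame 36, Diego 25. Eliminate Zara.
Round 4: Amara 39, Kwame 49, Diego 25. Eliminate Diego.
Round 5: Amara 39, Kwame 74. Kwame has a majority.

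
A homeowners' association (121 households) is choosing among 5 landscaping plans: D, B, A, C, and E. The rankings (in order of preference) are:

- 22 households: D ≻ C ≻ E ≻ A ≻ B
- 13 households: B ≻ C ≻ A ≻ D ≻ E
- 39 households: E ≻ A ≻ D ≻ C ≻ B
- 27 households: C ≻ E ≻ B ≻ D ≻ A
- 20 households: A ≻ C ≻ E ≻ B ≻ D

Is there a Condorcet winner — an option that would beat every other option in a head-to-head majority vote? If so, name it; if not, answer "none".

none

Checking pairwise contests:
A beats D 72–49.
D beats B 61–60.
C beats A 62–59.
D beats C 61–60.
C beats E 82–39.
Every option loses at least one head-to-head, so there is no Condorcet winner.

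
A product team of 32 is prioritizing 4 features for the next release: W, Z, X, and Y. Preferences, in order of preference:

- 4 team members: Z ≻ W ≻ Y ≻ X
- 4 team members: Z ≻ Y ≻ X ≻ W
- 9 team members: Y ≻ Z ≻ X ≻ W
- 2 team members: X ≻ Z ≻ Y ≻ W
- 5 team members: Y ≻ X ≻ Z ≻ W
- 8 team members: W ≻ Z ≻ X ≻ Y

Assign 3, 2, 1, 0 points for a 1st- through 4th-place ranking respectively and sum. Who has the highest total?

W: 4·2 + 4·0 + 9·0 + 2·0 + 5·0 + 8·3 = 32
Z: 4·3 + 4·3 + 9·2 + 2·2 + 5·1 + 8·2 = 67
X: 4·0 + 4·1 + 9·1 + 2·3 + 5·2 + 8·1 = 37
Y: 4·1 + 4·2 + 9·3 + 2·1 + 5·3 + 8·0 = 56
Z has the highest Borda score (67).

Z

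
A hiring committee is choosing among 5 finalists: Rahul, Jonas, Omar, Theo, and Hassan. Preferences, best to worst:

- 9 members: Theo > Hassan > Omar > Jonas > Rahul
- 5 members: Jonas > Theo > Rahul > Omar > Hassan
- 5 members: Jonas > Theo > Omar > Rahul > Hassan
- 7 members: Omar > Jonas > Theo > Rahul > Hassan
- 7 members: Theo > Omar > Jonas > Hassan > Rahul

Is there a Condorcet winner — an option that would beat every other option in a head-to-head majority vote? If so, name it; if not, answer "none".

Checking pairwise contests:
Jonas beats Rahul 33–0.
Omar beats Jonas 23–10.
Theo beats Omar 26–7.
Jonas beats Theo 17–16.
Rahul beats Hassan 17–16.
Every option loses at least one head-to-head, so there is no Condorcet winner.

none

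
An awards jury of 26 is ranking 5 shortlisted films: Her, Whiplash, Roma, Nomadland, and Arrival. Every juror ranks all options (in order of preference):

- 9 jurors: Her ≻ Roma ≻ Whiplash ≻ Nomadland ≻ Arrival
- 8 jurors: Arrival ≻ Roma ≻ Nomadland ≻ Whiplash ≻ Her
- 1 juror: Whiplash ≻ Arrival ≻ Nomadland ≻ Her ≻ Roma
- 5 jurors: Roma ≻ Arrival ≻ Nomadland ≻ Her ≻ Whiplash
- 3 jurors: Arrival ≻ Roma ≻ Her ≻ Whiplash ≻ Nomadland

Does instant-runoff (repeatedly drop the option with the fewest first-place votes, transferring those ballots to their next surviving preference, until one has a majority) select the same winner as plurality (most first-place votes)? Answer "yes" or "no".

Instant-runoff — R1 Her 9, Whiplash 1, Roma 5, Nomadland 0, Arrival 11 (Nomadland out); R2 Her 9, Whiplash 1, Roma 5, Arrival 11 (Whiplash out); R3 Her 9, Roma 5, Arrival 12 (Roma out); R4 Her 9, Arrival 17 (Arrival winner). Winner: Arrival.
Plurality — first-place votes: Her 9, Whiplash 1, Roma 5, Nomadland 0, Arrival 11. Winner: Arrival.
The two methods agree.

yes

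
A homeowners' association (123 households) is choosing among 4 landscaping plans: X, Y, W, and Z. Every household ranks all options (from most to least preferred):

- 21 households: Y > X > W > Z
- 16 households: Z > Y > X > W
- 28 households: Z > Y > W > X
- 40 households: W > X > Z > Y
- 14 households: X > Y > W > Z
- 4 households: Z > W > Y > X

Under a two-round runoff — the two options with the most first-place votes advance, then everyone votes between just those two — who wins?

W

Round 1 first-place votes: X 14, Y 21, W 40, Z 48.
Z and W advance.
Runoff: Z is preferred to W by 48 voters; W by 75.
W wins the runoff.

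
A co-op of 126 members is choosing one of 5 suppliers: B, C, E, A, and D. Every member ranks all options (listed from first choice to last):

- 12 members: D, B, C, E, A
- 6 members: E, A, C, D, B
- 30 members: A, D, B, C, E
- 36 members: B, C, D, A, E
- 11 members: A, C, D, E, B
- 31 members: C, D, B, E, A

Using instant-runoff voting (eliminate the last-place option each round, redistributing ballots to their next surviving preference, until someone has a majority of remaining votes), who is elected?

B

Round 1: B 36, C 31, E 6, A 41, D 12. Eliminate E.
Round 2: B 36, C 31, A 47, D 12. Eliminate D.
Round 3: B 48, C 31, A 47. Eliminate C.
Round 4: B 79, A 47. B has a majority.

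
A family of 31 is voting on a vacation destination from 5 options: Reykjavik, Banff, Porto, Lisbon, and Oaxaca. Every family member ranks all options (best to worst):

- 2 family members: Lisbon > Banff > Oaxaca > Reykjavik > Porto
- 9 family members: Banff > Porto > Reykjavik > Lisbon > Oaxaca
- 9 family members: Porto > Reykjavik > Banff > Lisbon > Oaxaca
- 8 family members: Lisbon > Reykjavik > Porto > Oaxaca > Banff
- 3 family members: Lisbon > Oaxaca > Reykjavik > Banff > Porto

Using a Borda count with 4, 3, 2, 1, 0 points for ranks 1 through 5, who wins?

Porto

Reykjavik: 2·1 + 9·2 + 9·3 + 8·3 + 3·2 = 77
Banff: 2·3 + 9·4 + 9·2 + 8·0 + 3·1 = 63
Porto: 2·0 + 9·3 + 9·4 + 8·2 + 3·0 = 79
Lisbon: 2·4 + 9·1 + 9·1 + 8·4 + 3·4 = 70
Oaxaca: 2·2 + 9·0 + 9·0 + 8·1 + 3·3 = 21
Porto has the highest Borda score (79).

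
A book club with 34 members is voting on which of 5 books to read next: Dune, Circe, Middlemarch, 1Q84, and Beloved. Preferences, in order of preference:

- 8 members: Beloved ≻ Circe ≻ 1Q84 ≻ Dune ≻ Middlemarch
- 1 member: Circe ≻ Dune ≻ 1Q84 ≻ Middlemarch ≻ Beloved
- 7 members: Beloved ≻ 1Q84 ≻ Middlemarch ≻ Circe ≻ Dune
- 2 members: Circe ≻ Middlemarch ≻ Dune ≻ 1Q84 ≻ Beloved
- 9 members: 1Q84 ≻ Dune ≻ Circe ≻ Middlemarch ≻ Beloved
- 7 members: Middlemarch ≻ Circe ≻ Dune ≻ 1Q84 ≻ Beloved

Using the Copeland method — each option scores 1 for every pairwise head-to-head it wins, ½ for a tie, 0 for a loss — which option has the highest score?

Dune: beats Middlemarch and Beloved; loses to Circe and 1Q84 → score 2.
Circe: beats Dune, Middlemarch, 1Q84, and Beloved → score 4.
Middlemarch: beats Beloved; loses to Dune, Circe, and 1Q84 → score 1.
1Q84: beats Dune, Middlemarch, and Beloved; loses to Circe → score 3.
Beloved: loses to Dune, Circe, Middlemarch, and 1Q84 → score 0.
Circe has the best pairwise record.

Circe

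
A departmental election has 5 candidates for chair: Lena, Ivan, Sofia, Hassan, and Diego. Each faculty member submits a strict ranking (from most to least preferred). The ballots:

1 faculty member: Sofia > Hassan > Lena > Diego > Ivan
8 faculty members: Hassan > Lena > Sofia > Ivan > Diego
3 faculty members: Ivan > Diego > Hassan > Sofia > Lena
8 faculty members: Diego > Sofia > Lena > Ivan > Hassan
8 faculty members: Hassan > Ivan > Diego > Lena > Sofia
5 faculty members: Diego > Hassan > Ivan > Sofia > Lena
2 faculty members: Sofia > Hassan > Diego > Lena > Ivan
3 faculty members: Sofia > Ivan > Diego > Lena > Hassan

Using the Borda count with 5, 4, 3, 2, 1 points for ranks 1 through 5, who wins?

Hassan

Lena: 1·3 + 8·4 + 3·1 + 8·3 + 8·2 + 5·1 + 2·2 + 3·2 = 93
Ivan: 1·1 + 8·2 + 3·5 + 8·2 + 8·4 + 5·3 + 2·1 + 3·4 = 109
Sofia: 1·5 + 8·3 + 3·2 + 8·4 + 8·1 + 5·2 + 2·5 + 3·5 = 110
Hassan: 1·4 + 8·5 + 3·3 + 8·1 + 8·5 + 5·4 + 2·4 + 3·1 = 132
Diego: 1·2 + 8·1 + 3·4 + 8·5 + 8·3 + 5·5 + 2·3 + 3·3 = 126
Hassan has the highest Borda score (132).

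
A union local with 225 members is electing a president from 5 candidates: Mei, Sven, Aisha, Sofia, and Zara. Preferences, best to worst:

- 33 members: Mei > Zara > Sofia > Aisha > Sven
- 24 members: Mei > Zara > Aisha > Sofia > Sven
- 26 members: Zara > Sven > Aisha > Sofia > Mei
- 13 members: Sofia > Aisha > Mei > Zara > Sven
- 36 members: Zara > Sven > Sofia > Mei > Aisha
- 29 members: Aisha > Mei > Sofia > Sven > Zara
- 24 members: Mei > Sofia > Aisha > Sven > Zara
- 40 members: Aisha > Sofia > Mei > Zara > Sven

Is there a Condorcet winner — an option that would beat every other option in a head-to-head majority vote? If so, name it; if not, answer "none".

none

Checking pairwise contests:
Sofia beats Mei 115–110.
Mei beats Sven 163–62.
Mei beats Aisha 117–108.
Aisha beats Sofia 119–106.
Mei beats Zara 163–62.
Every option loses at least one head-to-head, so there is no Condorcet winner.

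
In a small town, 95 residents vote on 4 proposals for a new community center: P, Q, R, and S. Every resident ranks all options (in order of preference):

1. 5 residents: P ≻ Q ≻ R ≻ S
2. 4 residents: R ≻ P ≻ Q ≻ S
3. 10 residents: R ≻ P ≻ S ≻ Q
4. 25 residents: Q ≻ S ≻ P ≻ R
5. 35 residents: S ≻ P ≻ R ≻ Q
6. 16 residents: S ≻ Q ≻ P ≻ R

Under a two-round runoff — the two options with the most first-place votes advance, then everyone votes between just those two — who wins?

S

Round 1 first-place votes: P 5, Q 25, R 14, S 51.
S and Q advance.
Runoff: S is preferred to Q by 61 voters; Q by 34.
S wins the runoff.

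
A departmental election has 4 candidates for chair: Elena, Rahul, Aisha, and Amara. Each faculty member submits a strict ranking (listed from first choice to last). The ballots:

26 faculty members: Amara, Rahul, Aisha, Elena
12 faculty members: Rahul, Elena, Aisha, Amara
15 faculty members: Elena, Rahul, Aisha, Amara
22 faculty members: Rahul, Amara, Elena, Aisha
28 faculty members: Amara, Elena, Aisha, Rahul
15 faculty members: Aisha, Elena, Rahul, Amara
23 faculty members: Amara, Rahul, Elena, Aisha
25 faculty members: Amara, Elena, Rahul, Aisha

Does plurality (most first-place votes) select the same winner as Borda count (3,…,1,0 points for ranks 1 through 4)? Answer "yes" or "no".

yes

Plurality — first-place votes: Elena 15, Rahul 34, Aisha 15, Amara 102. Winner: Amara.
Borda — scores: Elena 250, Rahul 270, Aisha 126, Amara 350. Winner: Amara.
The two methods agree.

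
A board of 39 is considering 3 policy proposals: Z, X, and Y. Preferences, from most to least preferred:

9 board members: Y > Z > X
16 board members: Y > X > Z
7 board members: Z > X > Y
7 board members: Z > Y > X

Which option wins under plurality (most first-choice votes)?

Y

First-place votes: Z 14, X 0, Y 25.
Y has the most first-place votes.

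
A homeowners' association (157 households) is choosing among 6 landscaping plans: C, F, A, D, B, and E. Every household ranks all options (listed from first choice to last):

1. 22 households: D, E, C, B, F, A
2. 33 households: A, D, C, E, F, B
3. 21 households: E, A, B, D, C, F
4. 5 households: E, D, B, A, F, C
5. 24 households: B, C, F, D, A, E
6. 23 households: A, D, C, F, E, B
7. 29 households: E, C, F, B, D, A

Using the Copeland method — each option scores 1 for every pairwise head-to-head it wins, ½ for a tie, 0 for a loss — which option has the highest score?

D

C: beats F, B, and E; loses to A and D → score 3.
F: beats B; loses to C, A, D, and E → score 1.
A: beats C, F, and E; loses to D and B → score 3.
D: beats C, F, A, B, and E → score 5.
B: beats A; loses to C, F, D, and E → score 1.
E: beats F and B; loses to C, A, and D → score 2.
D has the best pairwise record.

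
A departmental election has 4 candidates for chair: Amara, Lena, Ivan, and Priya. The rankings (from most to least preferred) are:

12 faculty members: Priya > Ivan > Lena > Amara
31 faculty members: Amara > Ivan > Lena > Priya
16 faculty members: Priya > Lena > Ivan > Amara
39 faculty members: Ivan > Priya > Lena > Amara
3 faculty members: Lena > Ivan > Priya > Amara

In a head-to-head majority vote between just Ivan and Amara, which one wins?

Ivan

Voters preferring Ivan to Amara: 70; preferring Amara to Ivan: 31.
Ivan wins the head-to-head.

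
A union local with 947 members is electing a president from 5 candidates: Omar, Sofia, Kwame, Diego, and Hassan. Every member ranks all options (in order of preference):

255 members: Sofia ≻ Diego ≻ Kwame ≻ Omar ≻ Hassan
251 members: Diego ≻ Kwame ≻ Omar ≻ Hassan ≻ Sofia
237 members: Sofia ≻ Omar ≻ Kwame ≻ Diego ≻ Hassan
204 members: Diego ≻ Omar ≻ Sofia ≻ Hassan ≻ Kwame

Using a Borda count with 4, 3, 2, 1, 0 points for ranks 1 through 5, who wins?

Diego

Omar: 255·1 + 251·2 + 237·3 + 204·3 = 2080
Sofia: 255·4 + 251·0 + 237·4 + 204·2 = 2376
Kwame: 255·2 + 251·3 + 237·2 + 204·0 = 1737
Diego: 255·3 + 251·4 + 237·1 + 204·4 = 2822
Hassan: 255·0 + 251·1 + 237·0 + 204·1 = 455
Diego has the highest Borda score (2822).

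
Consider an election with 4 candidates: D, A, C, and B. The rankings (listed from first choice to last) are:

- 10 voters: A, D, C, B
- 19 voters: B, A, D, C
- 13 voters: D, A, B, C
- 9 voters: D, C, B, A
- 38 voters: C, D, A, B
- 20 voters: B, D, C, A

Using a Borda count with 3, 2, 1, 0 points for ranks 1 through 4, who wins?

D

D: 10·2 + 19·1 + 13·3 + 9·3 + 38·2 + 20·2 = 221
A: 10·3 + 19·2 + 13·2 + 9·0 + 38·1 + 20·0 = 132
C: 10·1 + 19·0 + 13·0 + 9·2 + 38·3 + 20·1 = 162
B: 10·0 + 19·3 + 13·1 + 9·1 + 38·0 + 20·3 = 139
D has the highest Borda score (221).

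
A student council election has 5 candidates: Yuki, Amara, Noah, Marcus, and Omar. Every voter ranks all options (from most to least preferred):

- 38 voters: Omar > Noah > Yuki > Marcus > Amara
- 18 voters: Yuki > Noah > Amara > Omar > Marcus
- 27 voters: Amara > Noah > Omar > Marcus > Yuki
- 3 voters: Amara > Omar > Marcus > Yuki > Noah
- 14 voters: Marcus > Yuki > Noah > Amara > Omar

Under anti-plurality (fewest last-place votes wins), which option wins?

Noah

Last-place votes: Yuki 27, Amara 38, Noah 3, Marcus 18, Omar 14.
Noah is ranked last by the fewest voters, so Noah wins.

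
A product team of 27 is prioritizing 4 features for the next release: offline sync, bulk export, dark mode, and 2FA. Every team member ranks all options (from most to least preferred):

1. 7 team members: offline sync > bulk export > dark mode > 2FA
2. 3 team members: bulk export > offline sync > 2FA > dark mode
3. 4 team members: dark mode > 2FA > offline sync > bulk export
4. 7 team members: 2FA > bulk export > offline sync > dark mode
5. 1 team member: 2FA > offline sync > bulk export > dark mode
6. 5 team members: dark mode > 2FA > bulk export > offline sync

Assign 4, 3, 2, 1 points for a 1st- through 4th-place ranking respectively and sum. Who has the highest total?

offline sync: 7·4 + 3·3 + 4·2 + 7·2 + 1·3 + 5·1 = 67
bulk export: 7·3 + 3·4 + 4·1 + 7·3 + 1·2 + 5·2 = 70
dark mode: 7·2 + 3·1 + 4·4 + 7·1 + 1·1 + 5·4 = 61
2FA: 7·1 + 3·2 + 4·3 + 7·4 + 1·4 + 5·3 = 72
2FA has the highest Borda score (72).

2FA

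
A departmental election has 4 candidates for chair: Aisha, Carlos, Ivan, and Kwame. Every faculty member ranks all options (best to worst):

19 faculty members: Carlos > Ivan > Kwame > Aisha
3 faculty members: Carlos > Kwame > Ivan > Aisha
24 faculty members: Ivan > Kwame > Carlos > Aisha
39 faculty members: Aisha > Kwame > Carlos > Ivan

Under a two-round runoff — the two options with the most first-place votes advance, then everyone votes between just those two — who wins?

Ivan

Round 1 first-place votes: Aisha 39, Carlos 22, Ivan 24, Kwame 0.
Aisha and Ivan advance.
Runoff: Aisha is preferred to Ivan by 39 voters; Ivan by 46.
Ivan wins the runoff.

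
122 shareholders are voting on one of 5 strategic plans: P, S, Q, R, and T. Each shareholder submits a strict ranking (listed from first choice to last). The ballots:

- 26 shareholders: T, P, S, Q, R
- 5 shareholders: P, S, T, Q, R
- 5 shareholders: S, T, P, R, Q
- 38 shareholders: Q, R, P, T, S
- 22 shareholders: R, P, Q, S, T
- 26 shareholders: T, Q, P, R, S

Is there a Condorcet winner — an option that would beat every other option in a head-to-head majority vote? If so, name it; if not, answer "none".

Checking pairwise contests:
Q beats P 64–58.
P beats S 117–5.
T beats Q 62–60.
P beats R 62–60.
P beats T 65–57.
Every option loses at least one head-to-head, so there is no Condorcet winner.

none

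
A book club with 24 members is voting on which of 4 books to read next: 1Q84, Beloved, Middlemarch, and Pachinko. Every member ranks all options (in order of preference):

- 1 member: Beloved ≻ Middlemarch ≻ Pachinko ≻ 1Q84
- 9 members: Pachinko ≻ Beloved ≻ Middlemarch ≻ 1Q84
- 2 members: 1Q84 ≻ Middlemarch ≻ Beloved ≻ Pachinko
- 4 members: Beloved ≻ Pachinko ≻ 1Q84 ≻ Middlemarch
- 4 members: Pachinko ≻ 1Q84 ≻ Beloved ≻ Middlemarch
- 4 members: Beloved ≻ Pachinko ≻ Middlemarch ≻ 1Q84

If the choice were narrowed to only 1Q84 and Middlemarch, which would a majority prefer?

Middlemarch

Voters preferring 1Q84 to Middlemarch: 10; preferring Middlemarch to 1Q84: 14.
Middlemarch wins the head-to-head.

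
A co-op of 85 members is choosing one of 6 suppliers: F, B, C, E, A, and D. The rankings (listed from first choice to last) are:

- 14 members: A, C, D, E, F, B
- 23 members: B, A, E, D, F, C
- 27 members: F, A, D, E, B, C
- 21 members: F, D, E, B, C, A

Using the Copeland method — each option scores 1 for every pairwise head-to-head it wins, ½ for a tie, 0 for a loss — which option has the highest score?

F

F: beats B, C, E, A, and D → score 5.
B: beats C and A; loses to F, E, and D → score 2.
C: loses to F, B, E, A, and D → score 0.
E: beats B and C; loses to F, A, and D → score 2.
A: beats C, E, and D; loses to F and B → score 3.
D: beats B, C, and E; loses to F and A → score 3.
F has the best pairwise record.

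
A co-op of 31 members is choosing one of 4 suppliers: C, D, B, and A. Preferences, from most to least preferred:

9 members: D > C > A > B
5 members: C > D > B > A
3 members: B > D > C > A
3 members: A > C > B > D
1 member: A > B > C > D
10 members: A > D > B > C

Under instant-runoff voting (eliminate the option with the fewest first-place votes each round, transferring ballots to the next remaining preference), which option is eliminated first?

Round 1: C 5, D 9, B 3, A 14. Eliminate B.

B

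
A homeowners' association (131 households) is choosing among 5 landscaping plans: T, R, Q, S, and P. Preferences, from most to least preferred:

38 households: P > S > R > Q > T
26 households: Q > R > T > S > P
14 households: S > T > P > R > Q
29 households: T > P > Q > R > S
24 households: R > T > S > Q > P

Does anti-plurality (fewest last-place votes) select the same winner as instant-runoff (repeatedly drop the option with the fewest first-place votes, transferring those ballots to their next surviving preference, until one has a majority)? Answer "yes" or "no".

no

Anti-plurality — last-place votes: T 38, R 0, Q 14, S 29, P 50. Winner: R.
Instant-runoff — R1 T 29, R 24, Q 26, S 14, P 38 (S out); R2 T 43, R 24, Q 26, P 38 (R out); R3 T 67, Q 26, P 38 (T winner). Winner: T.
The two methods disagree.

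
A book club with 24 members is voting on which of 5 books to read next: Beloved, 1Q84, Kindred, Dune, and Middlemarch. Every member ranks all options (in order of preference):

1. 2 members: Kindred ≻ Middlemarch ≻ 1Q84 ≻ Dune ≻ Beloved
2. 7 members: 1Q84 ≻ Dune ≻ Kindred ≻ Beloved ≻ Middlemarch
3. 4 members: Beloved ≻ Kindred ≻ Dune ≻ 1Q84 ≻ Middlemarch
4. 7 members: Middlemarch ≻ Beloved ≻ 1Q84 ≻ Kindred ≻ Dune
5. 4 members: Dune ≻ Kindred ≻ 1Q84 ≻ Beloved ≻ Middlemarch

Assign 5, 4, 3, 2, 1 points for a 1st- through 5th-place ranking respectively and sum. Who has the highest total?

1Q84

Beloved: 2·1 + 7·2 + 4·5 + 7·4 + 4·2 = 72
1Q84: 2·3 + 7·5 + 4·2 + 7·3 + 4·3 = 82
Kindred: 2·5 + 7·3 + 4·4 + 7·2 + 4·4 = 77
Dune: 2·2 + 7·4 + 4·3 + 7·1 + 4·5 = 71
Middlemarch: 2·4 + 7·1 + 4·1 + 7·5 + 4·1 = 58
1Q84 has the highest Borda score (82).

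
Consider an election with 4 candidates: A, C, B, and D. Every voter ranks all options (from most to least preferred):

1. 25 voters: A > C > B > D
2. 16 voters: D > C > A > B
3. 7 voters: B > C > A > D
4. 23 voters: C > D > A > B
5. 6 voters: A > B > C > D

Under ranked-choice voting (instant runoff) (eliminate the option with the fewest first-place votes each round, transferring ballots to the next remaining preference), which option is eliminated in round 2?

D

Round 1: A 31, C 23, B 7, D 16. Eliminate B.
Round 2: A 31, C 30, D 16. Eliminate D.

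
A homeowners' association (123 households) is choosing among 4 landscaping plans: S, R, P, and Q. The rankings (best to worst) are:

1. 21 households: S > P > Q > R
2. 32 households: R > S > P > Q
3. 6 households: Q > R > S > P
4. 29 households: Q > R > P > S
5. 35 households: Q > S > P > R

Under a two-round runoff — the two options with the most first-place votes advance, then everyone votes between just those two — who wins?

Q

Round 1 first-place votes: S 21, R 32, P 0, Q 70.
Q and R advance.
Runoff: Q is preferred to R by 91 voters; R by 32.
Q wins the runoff.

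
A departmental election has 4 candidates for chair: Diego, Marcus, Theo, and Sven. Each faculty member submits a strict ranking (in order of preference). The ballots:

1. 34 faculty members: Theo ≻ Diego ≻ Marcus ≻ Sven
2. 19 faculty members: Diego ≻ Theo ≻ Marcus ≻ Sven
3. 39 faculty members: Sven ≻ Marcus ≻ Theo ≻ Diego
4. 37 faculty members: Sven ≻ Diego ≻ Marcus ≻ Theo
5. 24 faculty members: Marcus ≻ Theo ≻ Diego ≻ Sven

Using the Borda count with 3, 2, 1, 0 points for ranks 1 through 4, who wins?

Diego: 34·2 + 19·3 + 39·0 + 37·2 + 24·1 = 223
Marcus: 34·1 + 19·1 + 39·2 + 37·1 + 24·3 = 240
Theo: 34·3 + 19·2 + 39·1 + 37·0 + 24·2 = 227
Sven: 34·0 + 19·0 + 39·3 + 37·3 + 24·0 = 228
Marcus has the highest Borda score (240).

Marcus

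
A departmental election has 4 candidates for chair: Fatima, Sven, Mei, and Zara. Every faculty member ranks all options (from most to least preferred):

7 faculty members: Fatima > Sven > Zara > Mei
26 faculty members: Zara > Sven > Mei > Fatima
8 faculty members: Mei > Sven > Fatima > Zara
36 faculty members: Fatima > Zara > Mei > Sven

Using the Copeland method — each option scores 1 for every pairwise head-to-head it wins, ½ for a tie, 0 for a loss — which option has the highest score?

Fatima: beats Sven, Mei, and Zara → score 3.
Sven: loses to Fatima, Mei, and Zara → score 0.
Mei: beats Sven; loses to Fatima and Zara → score 1.
Zara: beats Sven and Mei; loses to Fatima → score 2.
Fatima has the best pairwise record.

Fatima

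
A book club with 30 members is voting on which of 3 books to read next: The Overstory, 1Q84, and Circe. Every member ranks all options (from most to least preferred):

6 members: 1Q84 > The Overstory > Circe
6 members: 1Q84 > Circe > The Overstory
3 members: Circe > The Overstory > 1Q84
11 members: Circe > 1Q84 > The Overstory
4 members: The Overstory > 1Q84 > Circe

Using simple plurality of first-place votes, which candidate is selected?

First-place votes: The Overstory 4, 1Q84 12, Circe 14.
Circe has the most first-place votes.

Circe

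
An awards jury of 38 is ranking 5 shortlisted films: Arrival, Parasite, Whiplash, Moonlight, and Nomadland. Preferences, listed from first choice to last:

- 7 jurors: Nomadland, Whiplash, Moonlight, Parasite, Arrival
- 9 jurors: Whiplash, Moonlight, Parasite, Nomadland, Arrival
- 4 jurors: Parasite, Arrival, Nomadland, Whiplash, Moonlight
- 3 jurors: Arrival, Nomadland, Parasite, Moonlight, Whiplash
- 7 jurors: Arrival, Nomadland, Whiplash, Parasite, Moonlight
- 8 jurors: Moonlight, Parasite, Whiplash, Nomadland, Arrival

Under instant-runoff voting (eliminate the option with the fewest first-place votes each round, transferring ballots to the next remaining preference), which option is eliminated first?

Parasite

Round 1: Arrival 10, Parasite 4, Whiplash 9, Moonlight 8, Nomadland 7. Eliminate Parasite.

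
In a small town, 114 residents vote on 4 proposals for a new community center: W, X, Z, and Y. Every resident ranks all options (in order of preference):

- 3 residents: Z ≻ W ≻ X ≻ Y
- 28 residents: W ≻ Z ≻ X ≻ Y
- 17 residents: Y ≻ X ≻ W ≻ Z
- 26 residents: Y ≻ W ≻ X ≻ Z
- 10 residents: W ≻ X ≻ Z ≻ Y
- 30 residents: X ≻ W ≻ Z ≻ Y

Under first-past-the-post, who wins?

Y

First-place votes: W 38, X 30, Z 3, Y 43.
Y has the most first-place votes.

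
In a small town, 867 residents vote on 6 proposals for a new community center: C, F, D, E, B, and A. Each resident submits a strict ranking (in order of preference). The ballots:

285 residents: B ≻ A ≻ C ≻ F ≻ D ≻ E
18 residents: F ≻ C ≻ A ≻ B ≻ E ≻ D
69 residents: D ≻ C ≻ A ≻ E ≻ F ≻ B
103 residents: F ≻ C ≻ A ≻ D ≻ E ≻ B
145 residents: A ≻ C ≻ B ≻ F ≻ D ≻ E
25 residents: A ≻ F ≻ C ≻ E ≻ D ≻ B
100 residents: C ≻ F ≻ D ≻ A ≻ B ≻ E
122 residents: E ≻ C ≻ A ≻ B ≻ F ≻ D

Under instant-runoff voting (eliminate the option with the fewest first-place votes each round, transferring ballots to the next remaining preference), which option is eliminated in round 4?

A

Round 1: C 100, F 121, D 69, E 122, B 285, A 170. Eliminate D.
Round 2: C 169, F 121, E 122, B 285, A 170. Eliminate F.
Round 3: C 290, E 122, B 285, A 170. Eliminate E.
Round 4: C 412, B 285, A 170. Eliminate A.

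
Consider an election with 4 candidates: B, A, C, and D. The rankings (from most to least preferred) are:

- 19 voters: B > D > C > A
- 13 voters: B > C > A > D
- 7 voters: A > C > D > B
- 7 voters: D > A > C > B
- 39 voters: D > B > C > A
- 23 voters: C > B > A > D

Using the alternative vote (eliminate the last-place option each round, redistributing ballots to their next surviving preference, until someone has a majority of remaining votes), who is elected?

Round 1: B 32, A 7, C 23, D 46. Eliminate A.
Round 2: B 32, C 30, D 46. Eliminate C.
Round 3: B 55, D 53. B has a majority.

B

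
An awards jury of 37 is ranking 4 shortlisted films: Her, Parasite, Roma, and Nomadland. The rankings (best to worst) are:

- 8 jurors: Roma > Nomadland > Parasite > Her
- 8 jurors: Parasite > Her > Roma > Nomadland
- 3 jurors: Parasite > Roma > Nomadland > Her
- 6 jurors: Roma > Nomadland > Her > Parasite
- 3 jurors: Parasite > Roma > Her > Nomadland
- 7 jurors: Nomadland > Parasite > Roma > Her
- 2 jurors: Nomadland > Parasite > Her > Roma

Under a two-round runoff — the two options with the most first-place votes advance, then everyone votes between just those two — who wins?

Parasite

Round 1 first-place votes: Her 0, Parasite 14, Roma 14, Nomadland 9.
Roma and Parasite advance.
Runoff: Roma is preferred to Parasite by 14 voters; Parasite by 23.
Parasite wins the runoff.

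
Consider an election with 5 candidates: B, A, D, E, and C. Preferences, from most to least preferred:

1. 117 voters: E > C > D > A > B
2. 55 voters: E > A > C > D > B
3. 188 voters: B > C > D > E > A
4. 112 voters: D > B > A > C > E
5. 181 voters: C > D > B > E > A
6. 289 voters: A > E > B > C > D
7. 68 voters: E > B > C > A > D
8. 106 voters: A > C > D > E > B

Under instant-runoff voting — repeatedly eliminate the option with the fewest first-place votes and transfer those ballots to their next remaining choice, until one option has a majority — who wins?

Round 1: B 188, A 395, D 112, E 240, C 181. Eliminate D.
Round 2: B 300, A 395, E 240, C 181. Eliminate C.
Round 3: B 481, A 395, E 240. Eliminate E.
Round 4: B 549, A 567. A has a majority.

A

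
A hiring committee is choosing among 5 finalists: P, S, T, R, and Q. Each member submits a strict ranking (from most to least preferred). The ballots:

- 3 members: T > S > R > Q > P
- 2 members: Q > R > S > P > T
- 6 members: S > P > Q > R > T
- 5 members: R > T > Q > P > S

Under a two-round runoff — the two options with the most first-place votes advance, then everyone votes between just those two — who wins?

S

Round 1 first-place votes: P 0, S 6, T 3, R 5, Q 2.
S and R advance.
Runoff: S is preferred to R by 9 voters; R by 7.
S wins the runoff.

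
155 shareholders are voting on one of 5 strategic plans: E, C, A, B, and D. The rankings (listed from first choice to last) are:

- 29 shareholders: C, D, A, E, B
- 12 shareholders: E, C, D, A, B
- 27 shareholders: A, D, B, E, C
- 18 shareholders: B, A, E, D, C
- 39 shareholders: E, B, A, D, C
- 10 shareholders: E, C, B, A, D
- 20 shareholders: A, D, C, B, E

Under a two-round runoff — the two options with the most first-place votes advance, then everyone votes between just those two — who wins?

A

Round 1 first-place votes: E 61, C 29, A 47, B 18, D 0.
E and A advance.
Runoff: E is preferred to A by 61 voters; A by 94.
A wins the runoff.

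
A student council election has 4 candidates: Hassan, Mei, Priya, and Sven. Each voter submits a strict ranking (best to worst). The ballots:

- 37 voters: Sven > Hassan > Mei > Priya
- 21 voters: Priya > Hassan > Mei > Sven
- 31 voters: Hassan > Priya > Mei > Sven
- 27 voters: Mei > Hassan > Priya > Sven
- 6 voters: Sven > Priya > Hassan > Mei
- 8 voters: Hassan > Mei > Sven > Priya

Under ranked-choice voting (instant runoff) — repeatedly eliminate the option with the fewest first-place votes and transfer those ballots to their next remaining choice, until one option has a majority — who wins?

Round 1: Hassan 39, Mei 27, Priya 21, Sven 43. Eliminate Priya.
Round 2: Hassan 60, Mei 27, Sven 43. Eliminate Mei.
Round 3: Hassan 87, Sven 43. Hassan has a majority.

Hassan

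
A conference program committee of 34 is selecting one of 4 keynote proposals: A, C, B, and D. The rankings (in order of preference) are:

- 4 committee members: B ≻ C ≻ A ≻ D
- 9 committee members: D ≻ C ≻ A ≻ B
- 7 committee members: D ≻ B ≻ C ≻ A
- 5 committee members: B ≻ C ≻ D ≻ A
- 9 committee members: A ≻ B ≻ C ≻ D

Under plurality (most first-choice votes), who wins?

D

First-place votes: A 9, C 0, B 9, D 16.
D has the most first-place votes.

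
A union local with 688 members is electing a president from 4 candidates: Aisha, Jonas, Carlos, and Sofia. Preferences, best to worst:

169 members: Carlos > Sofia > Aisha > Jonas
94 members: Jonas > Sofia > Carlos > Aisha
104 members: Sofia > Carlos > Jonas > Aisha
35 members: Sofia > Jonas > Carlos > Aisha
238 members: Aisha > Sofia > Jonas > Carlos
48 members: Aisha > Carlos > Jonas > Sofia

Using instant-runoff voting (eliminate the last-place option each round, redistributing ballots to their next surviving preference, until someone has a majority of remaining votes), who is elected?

Round 1: Aisha 286, Jonas 94, Carlos 169, Sofia 139. Eliminate Jonas.
Round 2: Aisha 286, Carlos 169, Sofia 233. Eliminate Carlos.
Round 3: Aisha 286, Sofia 402. Sofia has a majority.

Sofia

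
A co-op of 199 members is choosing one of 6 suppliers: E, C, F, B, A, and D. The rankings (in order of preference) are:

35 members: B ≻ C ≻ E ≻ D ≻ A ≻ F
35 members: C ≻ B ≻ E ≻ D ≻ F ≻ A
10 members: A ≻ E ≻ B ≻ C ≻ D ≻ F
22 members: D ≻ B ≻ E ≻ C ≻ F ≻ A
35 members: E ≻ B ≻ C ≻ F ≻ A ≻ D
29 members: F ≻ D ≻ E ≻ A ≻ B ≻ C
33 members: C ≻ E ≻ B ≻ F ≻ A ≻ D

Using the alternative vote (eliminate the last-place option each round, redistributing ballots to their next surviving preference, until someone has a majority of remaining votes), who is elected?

Round 1: E 35, C 68, F 29, B 35, A 10, D 22. Eliminate A.
Round 2: E 45, C 68, F 29, B 35, D 22. Eliminate D.
Round 3: E 45, C 68, F 29, B 57. Eliminate F.
Round 4: E 74, C 68, B 57. Eliminate B.
Round 5: E 96, C 103. C has a majority.

C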